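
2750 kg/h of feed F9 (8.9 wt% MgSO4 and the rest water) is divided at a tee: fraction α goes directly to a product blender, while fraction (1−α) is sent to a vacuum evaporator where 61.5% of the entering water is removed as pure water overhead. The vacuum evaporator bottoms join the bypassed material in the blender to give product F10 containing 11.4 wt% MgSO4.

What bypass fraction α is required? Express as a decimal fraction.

All 2750×0.089 = 244.75 kg/h of MgSO4 reaches F10, so F10 = 244.75/0.114 = 2146.9 kg/h and vapour = 603.07 kg/h.
The evaporator receives (1−α)·2750 of feed at 0.911 water and removes 0.615 of that water:
0.615×0.911×(1−α)×2750 = 603.07
(1−α) = 603.07/1540.7 = 0.3914;  α = 0.6086.

0.609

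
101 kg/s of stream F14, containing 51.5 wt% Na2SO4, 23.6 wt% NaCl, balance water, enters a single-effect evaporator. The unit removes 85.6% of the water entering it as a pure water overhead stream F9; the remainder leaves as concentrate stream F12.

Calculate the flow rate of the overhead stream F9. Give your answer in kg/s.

water entering = 101×0.249 = 25.149 kg/s; overhead removed = 0.856×25.149 = 21.528 kg/s.

21.53 kg/s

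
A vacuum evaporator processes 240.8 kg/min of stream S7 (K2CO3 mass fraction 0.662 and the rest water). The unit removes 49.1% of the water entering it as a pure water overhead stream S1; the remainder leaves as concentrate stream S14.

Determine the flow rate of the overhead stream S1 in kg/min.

39.96 kg/min

water entering = 240.8×0.338 = 81.39 kg/min; overhead removed = 0.491×81.39 = 39.963 kg/min.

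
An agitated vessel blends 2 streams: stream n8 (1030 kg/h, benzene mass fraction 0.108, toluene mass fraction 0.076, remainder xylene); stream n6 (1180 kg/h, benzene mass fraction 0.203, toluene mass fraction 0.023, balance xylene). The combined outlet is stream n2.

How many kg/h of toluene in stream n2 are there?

105.4 kg/h

toluene out = toluene in = 1030×0.076 + 1180×0.023 = 105.42 kg/h.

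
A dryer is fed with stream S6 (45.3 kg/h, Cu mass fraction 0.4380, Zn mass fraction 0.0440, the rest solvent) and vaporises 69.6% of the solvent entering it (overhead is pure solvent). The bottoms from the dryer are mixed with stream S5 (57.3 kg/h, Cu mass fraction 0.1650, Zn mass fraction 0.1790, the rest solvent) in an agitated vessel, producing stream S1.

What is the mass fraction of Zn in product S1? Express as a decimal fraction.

Vapour removed = 0.696×0.518×45.3 = 16.332 kg/h; concentrate = 28.968 kg/h.
Zn reaching the mixer = 1.9932 (from concentrate) + 57.3×0.179 = 12.25 kg/h.
Product flow = 28.968 + 57.3 = 86.268 kg/h; Zn fraction = 0.1420.

0.1420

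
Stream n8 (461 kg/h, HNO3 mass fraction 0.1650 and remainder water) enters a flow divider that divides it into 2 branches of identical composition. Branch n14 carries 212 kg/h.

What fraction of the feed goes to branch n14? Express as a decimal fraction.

0.460

Fraction to n14 = 212/461 = 0.4599.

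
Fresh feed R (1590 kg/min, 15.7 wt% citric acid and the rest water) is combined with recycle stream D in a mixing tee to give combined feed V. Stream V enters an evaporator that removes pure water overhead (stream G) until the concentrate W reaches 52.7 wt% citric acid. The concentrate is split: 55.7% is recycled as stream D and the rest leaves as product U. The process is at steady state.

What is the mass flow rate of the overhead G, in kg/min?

1116 kg/min

Overall citric acid balance (none leaves overhead): citric acid in fresh feed = citric acid in product, i.e. 1590×0.157 = (1−0.557)·W·0.527.
W = 249.63/(0.527×0.443) = 1069.3 kg/min.
Recycle D = 0.557×1069.3 = 595.58 kg/min.
Combined feed V = 1590 + 595.58 = 2185.6 kg/min.
Overhead G = V − W = 2185.6 − 1069.3 = 1116.3 kg/min.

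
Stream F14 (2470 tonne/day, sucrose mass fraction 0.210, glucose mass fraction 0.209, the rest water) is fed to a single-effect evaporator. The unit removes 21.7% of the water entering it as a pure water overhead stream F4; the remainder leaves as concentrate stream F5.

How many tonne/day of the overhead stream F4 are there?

water entering = 2470×0.581 = 1435.1 tonne/day; overhead removed = 0.217×1435.1 = 311.41 tonne/day.

311.4 tonne/day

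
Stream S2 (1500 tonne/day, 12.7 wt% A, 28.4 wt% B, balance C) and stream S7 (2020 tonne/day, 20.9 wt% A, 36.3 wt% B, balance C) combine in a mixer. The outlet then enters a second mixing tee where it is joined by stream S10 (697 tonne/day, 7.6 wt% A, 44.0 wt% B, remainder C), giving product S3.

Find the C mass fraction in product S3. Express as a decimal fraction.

0.495

Overall, product flow = 4217 tonne/day.
C in = 1500×0.589 + 2020×0.428 + 697×0.484 = 2085.4 tonne/day.
C fraction in S3 = 0.495.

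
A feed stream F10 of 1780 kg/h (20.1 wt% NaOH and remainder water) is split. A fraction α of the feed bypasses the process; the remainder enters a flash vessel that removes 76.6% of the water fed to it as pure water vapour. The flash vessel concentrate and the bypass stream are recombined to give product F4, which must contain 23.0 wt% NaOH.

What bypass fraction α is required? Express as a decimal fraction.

All 1780×0.201 = 357.78 kg/h of NaOH reaches F4, so F4 = 357.78/0.230 = 1555.6 kg/h and vapour = 224.43 kg/h.
The evaporator receives (1−α)·1780 of feed at 0.799 water and removes 0.766 of that water:
0.766×0.799×(1−α)×1780 = 224.43
(1−α) = 224.43/1089.4 = 0.2060;  α = 0.7940.

0.794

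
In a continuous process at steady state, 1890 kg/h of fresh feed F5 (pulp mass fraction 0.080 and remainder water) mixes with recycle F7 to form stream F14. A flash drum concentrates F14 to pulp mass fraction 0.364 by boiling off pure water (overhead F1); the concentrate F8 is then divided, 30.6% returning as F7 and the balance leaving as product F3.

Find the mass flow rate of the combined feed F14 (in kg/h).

Overall pulp balance (none leaves overhead): pulp in fresh feed = pulp in product, i.e. 1890×0.080 = (1−0.306)·F8·0.364.
F8 = 151.2/(0.364×0.694) = 598.54 kg/h.
Recycle F7 = 0.306×598.54 = 183.15 kg/h.
Combined feed F14 = 1890 + 183.15 = 2073.2 kg/h.

2073 kg/h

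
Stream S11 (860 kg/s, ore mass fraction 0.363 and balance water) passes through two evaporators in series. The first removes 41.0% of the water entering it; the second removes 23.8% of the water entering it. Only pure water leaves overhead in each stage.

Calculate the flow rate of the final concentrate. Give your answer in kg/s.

558.5 kg/s

water in feed = 860×0.637 = 547.82 kg/s.
After stage 1: water left = (1−0.410)×547.82 = 323.21; stream total = 635.39 kg/s.
After stage 2: water left = (1−0.238)×323.21 = 246.29; final concentrate = 558.47 kg/s.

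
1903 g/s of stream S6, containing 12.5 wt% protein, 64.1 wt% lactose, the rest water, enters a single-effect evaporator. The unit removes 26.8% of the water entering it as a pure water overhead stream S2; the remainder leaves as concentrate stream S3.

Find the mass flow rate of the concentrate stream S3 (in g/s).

water entering = 1903×0.234 = 445.3 g/s; overhead removed = 0.268×445.3 = 119.34 g/s.
Concentrate = 1903 − 119.34 = 1783.7 g/s.

1784 g/s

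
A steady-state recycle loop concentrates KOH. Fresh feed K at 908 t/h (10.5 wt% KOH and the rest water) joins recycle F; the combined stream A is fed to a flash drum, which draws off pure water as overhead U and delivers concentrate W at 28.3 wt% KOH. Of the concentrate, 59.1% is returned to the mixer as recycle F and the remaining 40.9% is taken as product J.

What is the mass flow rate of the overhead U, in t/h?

Overall KOH balance (none leaves overhead): KOH in fresh feed = KOH in product, i.e. 908×0.105 = (1−0.591)·W·0.283.
W = 95.34/(0.283×0.409) = 823.69 t/h.
Recycle F = 0.591×823.69 = 486.8 t/h.
Combined feed A = 908 + 486.8 = 1394.8 t/h.
Overhead U = A − W = 1394.8 − 823.69 = 571.11 t/h.

571.1 t/h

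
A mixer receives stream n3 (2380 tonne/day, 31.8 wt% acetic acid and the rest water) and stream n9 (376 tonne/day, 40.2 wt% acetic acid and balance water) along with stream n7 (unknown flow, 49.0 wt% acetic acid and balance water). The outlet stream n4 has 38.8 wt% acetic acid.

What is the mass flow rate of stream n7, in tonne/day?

Let n7 be the unknown flow. Total out = 2756 + n7.
acetic acid balance: 907.99 + 0.490·n7 = 0.388·(2756 + n7)
(0.490 − 0.388)·n7 = 0.388×2756 − 907.99 = 161.34
n7 = 161.34 / 0.102 = 1581.7 tonne/day

1582 tonne/day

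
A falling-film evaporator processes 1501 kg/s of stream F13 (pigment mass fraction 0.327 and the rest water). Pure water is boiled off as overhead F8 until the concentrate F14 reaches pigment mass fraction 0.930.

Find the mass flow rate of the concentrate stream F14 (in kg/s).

pigment is conserved: 1501×0.327 = 490.83 kg/s all reports to the concentrate.
Concentrate = 490.83/(target fraction) = 527.77 kg/s.

527.8 kg/s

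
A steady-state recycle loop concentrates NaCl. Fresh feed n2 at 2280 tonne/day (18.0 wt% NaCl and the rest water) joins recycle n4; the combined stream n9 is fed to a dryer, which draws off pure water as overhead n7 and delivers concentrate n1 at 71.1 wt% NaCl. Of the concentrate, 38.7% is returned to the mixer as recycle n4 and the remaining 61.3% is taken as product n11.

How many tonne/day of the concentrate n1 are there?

Overall NaCl balance (none leaves overhead): NaCl in fresh feed = NaCl in product, i.e. 2280×0.180 = (1−0.387)·n1·0.711.
n1 = 410.4/(0.711×0.613) = 941.62 tonne/day.

941.6 tonne/day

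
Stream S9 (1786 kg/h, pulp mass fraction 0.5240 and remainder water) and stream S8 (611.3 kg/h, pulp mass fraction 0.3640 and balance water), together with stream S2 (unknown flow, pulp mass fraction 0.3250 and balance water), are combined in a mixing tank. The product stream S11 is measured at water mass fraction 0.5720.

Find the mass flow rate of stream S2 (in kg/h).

1285 kg/h

Let S2 be the unknown flow. Total out = 2397.3 + S2.
water balance: 1238.9 + 0.675·S2 = 0.572·(2397.3 + S2)
(0.675 − 0.572)·S2 = 0.572×2397.3 − 1238.9 = 132.33
S2 = 132.33 / 0.103 = 1284.8 kg/h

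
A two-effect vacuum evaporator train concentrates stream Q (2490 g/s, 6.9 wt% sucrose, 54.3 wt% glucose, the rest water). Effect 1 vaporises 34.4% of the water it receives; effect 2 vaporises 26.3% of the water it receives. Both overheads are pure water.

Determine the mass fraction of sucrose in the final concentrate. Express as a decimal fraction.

water in feed = 2490×0.388 = 966.12 g/s.
After stage 1: water left = (1−0.344)×966.12 = 633.77; stream total = 2157.7 g/s.
After stage 2: water left = (1−0.263)×633.77 = 467.09; final concentrate = 1991 g/s.
sucrose fraction = 171.81/1991 = 0.086.

0.086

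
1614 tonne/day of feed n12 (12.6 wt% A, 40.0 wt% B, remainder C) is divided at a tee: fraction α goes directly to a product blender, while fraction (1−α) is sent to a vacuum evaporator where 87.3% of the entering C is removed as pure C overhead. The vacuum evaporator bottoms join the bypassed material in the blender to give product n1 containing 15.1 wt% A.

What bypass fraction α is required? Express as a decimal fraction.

0.600

All 1614×0.126 = 203.36 tonne/day of A reaches n1, so n1 = 203.36/0.151 = 1346.8 tonne/day and vapour = 267.22 tonne/day.
The evaporator receives (1−α)·1614 of feed at 0.474 C and removes 0.873 of that C:
0.873×0.474×(1−α)×1614 = 267.22
(1−α) = 267.22/667.88 = 0.4001;  α = 0.5999.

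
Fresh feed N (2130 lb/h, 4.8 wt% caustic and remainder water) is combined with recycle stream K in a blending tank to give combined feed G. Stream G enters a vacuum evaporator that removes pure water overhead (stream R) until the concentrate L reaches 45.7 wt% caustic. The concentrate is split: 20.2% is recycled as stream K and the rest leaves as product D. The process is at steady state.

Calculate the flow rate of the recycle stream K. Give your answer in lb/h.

Overall caustic balance (none leaves overhead): caustic in fresh feed = caustic in product, i.e. 2130×0.048 = (1−0.202)·L·0.457.
L = 102.24/(0.457×0.798) = 280.35 lb/h.
Recycle K = 0.202×280.35 = 56.631 lb/h.

56.63 lb/h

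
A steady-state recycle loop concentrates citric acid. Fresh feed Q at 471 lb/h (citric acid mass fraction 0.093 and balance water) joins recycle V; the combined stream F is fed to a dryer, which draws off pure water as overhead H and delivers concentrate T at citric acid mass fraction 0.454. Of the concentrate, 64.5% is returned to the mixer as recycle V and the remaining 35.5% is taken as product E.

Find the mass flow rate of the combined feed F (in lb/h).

Overall citric acid balance (none leaves overhead): citric acid in fresh feed = citric acid in product, i.e. 471×0.093 = (1−0.645)·T·0.454.
T = 43.803/(0.454×0.355) = 271.78 lb/h.
Recycle V = 0.645×271.78 = 175.3 lb/h.
Combined feed F = 471 + 175.3 = 646.3 lb/h.

646.3 lb/h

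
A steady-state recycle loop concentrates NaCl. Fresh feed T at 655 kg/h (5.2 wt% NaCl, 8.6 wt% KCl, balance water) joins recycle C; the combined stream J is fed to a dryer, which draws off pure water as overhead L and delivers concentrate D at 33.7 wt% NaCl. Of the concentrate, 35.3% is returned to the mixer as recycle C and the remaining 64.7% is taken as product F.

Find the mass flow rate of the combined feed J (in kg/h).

Overall NaCl balance (none leaves overhead): NaCl in fresh feed = NaCl in product, i.e. 655×0.052 = (1−0.353)·D·0.337.
D = 34.06/(0.337×0.647) = 156.21 kg/h.
Recycle C = 0.353×156.21 = 55.142 kg/h.
Combined feed J = 655 + 55.142 = 710.14 kg/h.

710.1 kg/h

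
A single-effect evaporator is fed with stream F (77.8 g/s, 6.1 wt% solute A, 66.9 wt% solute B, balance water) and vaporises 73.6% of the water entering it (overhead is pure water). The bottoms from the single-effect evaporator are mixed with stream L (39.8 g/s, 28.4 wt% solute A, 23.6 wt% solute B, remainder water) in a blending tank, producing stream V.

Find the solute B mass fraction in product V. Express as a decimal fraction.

0.602

Vapour removed = 0.736×0.270×77.8 = 15.46 g/s; concentrate = 62.34 g/s.
solute B reaching the mixer = 52.048 (from concentrate) + 39.8×0.236 = 61.441 g/s.
Product flow = 62.34 + 39.8 = 102.14 g/s; solute B fraction = 0.602.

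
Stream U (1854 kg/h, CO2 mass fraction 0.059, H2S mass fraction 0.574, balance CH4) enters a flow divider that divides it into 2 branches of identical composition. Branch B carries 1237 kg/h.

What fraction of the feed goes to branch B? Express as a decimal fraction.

Fraction to B = 1237/1854 = 0.6672.

0.667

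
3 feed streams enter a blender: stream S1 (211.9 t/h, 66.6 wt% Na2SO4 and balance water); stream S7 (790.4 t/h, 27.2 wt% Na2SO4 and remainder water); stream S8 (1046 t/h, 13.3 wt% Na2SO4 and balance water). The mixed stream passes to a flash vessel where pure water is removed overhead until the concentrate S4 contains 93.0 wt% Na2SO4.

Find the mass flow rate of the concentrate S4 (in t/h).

532.5 t/h

Na2SO4 entering = 211.9×0.666 + 790.4×0.272 + 1046×0.133 = 495.23 t/h.
All Na2SO4 reports to S4, so S4 = 495.23/0.930 = 532.51 t/h.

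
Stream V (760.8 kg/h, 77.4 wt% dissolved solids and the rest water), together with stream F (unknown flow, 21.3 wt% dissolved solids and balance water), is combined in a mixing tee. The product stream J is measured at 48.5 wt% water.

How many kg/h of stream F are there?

Let F be the unknown flow. Total out = 760.8 + F.
water balance: 171.94 + 0.787·F = 0.485·(760.8 + F)
(0.787 − 0.485)·F = 0.485×760.8 − 171.94 = 197.05
F = 197.05 / 0.302 = 652.47 kg/h

652.5 kg/h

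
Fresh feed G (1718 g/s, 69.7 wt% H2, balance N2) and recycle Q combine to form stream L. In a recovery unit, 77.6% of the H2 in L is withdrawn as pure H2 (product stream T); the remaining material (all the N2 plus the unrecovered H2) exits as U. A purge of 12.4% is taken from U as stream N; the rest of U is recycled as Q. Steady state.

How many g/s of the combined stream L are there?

N2 enters only via G and leaves only via the purge: 1718×0.303 = 0.124×(N2 in U), and the recovery unit passes all N2, so N2 in L = N2 in U = 4198 g/s.
H2 in L: m_A = 1718×0.697 + (1−0.124)·(1−0.776)·m_A, so m_A = 1197.4/0.8038 = 1489.8 g/s.
L = 1489.8 + 4198 = 5687.8 g/s.

5688 g/s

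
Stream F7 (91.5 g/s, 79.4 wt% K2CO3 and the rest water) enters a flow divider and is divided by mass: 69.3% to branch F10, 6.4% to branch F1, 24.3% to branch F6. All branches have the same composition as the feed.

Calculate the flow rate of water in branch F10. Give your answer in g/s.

Branch F10 total = 0.693×91.5 = 63.409 g/s.
water in F10 = 0.206×63.409 = 13.062 g/s.

13.06 g/s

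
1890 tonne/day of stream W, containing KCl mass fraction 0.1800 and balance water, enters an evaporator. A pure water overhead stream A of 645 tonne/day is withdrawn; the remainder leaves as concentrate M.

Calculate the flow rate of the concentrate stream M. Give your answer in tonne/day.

Concentrate = 1890 − 645 = 1245 tonne/day.

1245 tonne/day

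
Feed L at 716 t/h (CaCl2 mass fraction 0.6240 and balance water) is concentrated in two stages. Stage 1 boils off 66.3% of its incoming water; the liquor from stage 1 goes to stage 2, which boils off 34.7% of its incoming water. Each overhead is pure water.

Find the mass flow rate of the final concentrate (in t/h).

506 t/h

water in feed = 716×0.376 = 269.22 t/h.
After stage 1: water left = (1−0.663)×269.22 = 90.726; stream total = 537.51 t/h.
After stage 2: water left = (1−0.347)×90.726 = 59.244; final concentrate = 506.03 t/h.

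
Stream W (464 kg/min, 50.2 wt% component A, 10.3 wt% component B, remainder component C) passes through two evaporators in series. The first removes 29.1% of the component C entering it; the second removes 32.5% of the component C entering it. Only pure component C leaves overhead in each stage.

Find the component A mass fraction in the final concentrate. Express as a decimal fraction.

0.632

component C in feed = 464×0.395 = 183.28 kg/min.
After stage 1: component C left = (1−0.291)×183.28 = 129.95; stream total = 410.67 kg/min.
After stage 2: component C left = (1−0.325)×129.95 = 87.713; final concentrate = 368.43 kg/min.
component A fraction = 232.93/368.43 = 0.632.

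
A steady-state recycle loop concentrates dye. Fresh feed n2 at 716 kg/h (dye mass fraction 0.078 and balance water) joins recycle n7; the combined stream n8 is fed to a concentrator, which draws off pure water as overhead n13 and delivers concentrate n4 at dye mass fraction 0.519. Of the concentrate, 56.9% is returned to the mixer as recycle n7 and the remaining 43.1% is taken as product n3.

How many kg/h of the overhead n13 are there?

Overall dye balance (none leaves overhead): dye in fresh feed = dye in product, i.e. 716×0.078 = (1−0.569)·n4·0.519.
n4 = 55.848/(0.519×0.431) = 249.67 kg/h.
Recycle n7 = 0.569×249.67 = 142.06 kg/h.
Combined feed n8 = 716 + 142.06 = 858.06 kg/h.
Overhead n13 = n8 − n4 = 858.06 − 249.67 = 608.39 kg/h.

608.4 kg/h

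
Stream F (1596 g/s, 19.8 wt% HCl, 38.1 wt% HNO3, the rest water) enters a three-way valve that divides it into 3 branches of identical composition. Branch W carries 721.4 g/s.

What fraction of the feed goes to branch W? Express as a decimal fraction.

0.452

Fraction to W = 721.4/1596 = 0.4520.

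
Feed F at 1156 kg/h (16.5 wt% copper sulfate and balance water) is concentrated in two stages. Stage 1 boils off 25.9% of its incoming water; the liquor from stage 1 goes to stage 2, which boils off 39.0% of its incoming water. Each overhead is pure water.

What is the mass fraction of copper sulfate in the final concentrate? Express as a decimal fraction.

water in feed = 1156×0.835 = 965.26 kg/h.
After stage 1: water left = (1−0.259)×965.26 = 715.26; stream total = 906 kg/h.
After stage 2: water left = (1−0.390)×715.26 = 436.31; final concentrate = 627.05 kg/h.
copper sulfate fraction = 190.74/627.05 = 0.304.

0.304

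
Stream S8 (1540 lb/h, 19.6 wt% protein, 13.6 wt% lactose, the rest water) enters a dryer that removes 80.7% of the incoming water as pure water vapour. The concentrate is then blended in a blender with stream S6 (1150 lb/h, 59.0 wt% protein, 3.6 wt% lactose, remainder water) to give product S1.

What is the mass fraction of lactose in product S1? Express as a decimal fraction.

Vapour removed = 0.807×0.668×1540 = 830.18 lb/h; concentrate = 709.82 lb/h.
lactose reaching the mixer = 209.44 (from concentrate) + 1150×0.036 = 250.84 lb/h.
Product flow = 709.82 + 1150 = 1859.8 lb/h; lactose fraction = 0.135.

0.135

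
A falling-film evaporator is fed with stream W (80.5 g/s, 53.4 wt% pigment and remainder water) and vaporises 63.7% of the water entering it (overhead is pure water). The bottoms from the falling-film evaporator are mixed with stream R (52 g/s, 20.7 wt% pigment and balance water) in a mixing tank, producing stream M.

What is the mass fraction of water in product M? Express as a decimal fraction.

0.505

Vapour removed = 0.637×0.466×80.5 = 23.896 g/s; concentrate = 56.604 g/s.
water reaching the mixer = 13.617 (from concentrate) + 52×0.793 = 54.853 g/s.
Product flow = 56.604 + 52 = 108.6 g/s; water fraction = 0.505.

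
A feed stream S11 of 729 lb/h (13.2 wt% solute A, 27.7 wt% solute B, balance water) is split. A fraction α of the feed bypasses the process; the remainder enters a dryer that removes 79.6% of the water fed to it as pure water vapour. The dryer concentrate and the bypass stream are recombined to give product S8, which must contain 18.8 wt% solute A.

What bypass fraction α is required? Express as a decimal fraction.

0.367

All 729×0.132 = 96.228 lb/h of solute A reaches S8, so S8 = 96.228/0.188 = 511.85 lb/h and vapour = 217.15 lb/h.
The evaporator receives (1−α)·729 of feed at 0.591 water and removes 0.796 of that water:
0.796×0.591×(1−α)×729 = 217.15
(1−α) = 217.15/342.95 = 0.6332;  α = 0.3668.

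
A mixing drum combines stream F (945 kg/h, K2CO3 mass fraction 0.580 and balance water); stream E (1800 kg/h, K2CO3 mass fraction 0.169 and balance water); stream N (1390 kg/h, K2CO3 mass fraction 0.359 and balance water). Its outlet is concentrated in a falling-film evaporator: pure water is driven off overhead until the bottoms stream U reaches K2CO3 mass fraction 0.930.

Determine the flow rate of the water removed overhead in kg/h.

K2CO3 entering = 945×0.580 + 1800×0.169 + 1390×0.359 = 1351.3 kg/h.
All K2CO3 reports to U, so U = 1351.3/0.930 = 1453 kg/h.
Total feed = 4135 kg/h; overhead = 4135 − 1453 = 2682 kg/h.

2682 kg/h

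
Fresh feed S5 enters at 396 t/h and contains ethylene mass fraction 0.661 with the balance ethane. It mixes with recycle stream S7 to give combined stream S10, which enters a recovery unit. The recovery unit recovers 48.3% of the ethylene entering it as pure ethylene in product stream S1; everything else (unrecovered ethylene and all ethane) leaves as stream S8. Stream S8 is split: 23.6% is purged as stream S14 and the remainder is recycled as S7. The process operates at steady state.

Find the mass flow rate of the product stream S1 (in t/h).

209 t/h

ethylene in S10: m_A = 396×0.661 + (1−0.236)·(1−0.483)·m_A, so m_A = 261.76/0.6050 = 432.65 t/h.
Product S1 = 0.483×432.65 = 208.97 t/h.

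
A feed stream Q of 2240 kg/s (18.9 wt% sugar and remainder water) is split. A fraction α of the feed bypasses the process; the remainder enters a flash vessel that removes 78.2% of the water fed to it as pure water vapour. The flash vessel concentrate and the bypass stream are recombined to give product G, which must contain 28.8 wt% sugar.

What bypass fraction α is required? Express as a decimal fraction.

0.458

All 2240×0.189 = 423.36 kg/s of sugar reaches G, so G = 423.36/0.288 = 1470 kg/s and vapour = 770 kg/s.
The evaporator receives (1−α)·2240 of feed at 0.811 water and removes 0.782 of that water:
0.782×0.811×(1−α)×2240 = 770
(1−α) = 770/1420.6 = 0.5420;  α = 0.4580.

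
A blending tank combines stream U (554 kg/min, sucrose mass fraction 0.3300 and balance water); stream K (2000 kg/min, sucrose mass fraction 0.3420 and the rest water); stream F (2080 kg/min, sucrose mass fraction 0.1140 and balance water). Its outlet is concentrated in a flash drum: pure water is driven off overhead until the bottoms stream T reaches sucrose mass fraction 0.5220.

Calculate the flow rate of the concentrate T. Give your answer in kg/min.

2115 kg/min

sucrose entering = 554×0.330 + 2000×0.342 + 2080×0.114 = 1103.9 kg/min.
All sucrose reports to T, so T = 1103.9/0.522 = 2114.8 kg/min.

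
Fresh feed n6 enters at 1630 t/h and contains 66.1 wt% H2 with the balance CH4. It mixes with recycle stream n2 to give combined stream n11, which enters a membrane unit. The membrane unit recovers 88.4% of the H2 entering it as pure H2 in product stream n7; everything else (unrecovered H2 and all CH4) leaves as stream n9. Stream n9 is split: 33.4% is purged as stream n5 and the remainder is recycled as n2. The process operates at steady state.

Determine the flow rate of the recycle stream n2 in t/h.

CH4 enters only via n6 and leaves only via the purge: 1630×0.339 = 0.334×(CH4 in n9), and the membrane unit passes all CH4, so CH4 in n11 = CH4 in n9 = 1654.4 t/h.
H2 in n11: m_A = 1630×0.661 + (1−0.334)·(1−0.884)·m_A, so m_A = 1077.4/0.9227 = 1167.6 t/h.
n9 = (1−0.884)×1167.6 + 1654.4 = 1789.8 t/h.
Recycle n2 = (1−0.334)×1789.8 = 1192 t/h.

1192 t/h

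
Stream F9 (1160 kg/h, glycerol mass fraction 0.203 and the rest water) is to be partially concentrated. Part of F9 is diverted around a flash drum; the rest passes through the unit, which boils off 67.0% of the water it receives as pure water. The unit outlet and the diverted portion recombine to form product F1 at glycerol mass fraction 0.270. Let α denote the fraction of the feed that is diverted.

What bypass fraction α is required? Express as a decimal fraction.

All 1160×0.203 = 235.48 kg/h of glycerol reaches F1, so F1 = 235.48/0.270 = 872.15 kg/h and vapour = 287.85 kg/h.
The evaporator receives (1−α)·1160 of feed at 0.797 water and removes 0.670 of that water:
0.670×0.797×(1−α)×1160 = 287.85
(1−α) = 287.85/619.43 = 0.4647;  α = 0.5353.

0.535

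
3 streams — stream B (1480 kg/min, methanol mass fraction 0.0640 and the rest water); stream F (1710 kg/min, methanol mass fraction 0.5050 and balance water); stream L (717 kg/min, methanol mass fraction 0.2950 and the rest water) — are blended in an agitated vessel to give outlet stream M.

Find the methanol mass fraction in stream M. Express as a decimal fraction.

Total flow out = 1480 + 1710 + 717 = 3907 kg/min.
methanol in = 1480×0.064 + 1710×0.505 + 717×0.295 = 1169.8 kg/min.
methanol mass fraction in M = 1169.8/3907 = 0.2994.

0.2994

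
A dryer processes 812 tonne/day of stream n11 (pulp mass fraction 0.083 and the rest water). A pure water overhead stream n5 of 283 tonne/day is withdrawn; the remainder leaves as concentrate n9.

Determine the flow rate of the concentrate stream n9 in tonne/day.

529 tonne/day

Concentrate = 812 − 283 = 529 tonne/day.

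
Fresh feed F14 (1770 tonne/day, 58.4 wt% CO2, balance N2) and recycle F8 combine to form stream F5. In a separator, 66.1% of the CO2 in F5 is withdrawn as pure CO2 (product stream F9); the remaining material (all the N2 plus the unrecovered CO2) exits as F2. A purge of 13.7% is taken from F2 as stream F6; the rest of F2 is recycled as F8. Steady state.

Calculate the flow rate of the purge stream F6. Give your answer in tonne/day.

N2 enters only via F14 and leaves only via the purge: 1770×0.416 = 0.137×(N2 in F2), and the separator passes all N2, so N2 in F5 = N2 in F2 = 5374.6 tonne/day.
CO2 in F5: m_A = 1770×0.584 + (1−0.137)·(1−0.661)·m_A, so m_A = 1033.7/0.7074 = 1461.1 tonne/day.
F2 = (1−0.661)×1461.1 + 5374.6 = 5869.9 tonne/day.
Purge F6 = 0.137×5869.9 = 804.18 tonne/day.

804.2 tonne/day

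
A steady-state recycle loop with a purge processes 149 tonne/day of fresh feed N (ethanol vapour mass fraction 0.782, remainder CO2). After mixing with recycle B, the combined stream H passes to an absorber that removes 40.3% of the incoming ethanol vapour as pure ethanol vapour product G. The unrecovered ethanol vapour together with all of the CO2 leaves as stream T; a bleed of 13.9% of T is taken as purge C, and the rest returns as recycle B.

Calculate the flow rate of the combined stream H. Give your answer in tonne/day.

CO2 enters only via N and leaves only via the purge: 149×0.218 = 0.139×(CO2 in T), and the absorber passes all CO2, so CO2 in H = CO2 in T = 233.68 tonne/day.
ethanol vapour in H: m_A = 149×0.782 + (1−0.139)·(1−0.403)·m_A, so m_A = 116.52/0.4860 = 239.76 tonne/day.
H = 239.76 + 233.68 = 473.44 tonne/day.

473.4 tonne/day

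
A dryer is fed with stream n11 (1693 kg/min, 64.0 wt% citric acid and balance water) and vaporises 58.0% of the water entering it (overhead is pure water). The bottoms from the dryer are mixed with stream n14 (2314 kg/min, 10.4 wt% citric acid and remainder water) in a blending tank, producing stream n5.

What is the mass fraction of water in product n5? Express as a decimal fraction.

Vapour removed = 0.580×0.360×1693 = 353.5 kg/min; concentrate = 1339.5 kg/min.
water reaching the mixer = 255.98 (from concentrate) + 2314×0.896 = 2329.3 kg/min.
Product flow = 1339.5 + 2314 = 3653.5 kg/min; water fraction = 0.638.

0.638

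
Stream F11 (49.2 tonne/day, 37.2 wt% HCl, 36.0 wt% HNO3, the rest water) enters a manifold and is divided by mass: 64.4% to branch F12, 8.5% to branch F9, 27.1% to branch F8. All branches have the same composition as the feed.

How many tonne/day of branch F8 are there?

Branch F8 flow = 0.271×49.2 = 13.333 tonne/day.

13.33 tonne/day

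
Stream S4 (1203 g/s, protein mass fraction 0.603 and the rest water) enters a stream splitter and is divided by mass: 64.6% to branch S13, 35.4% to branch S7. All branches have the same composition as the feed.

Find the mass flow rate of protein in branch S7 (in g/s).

256.8 g/s

Branch S7 total = 0.354×1203 = 425.86 g/s.
protein in S7 = 0.603×425.86 = 256.79 g/s.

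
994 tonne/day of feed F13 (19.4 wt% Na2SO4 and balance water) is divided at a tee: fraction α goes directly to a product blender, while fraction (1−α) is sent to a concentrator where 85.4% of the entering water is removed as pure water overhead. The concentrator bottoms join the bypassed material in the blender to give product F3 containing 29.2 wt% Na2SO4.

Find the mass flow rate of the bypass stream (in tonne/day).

509.3 tonne/day

All 994×0.194 = 192.84 tonne/day of Na2SO4 reaches F3, so F3 = 192.84/0.292 = 660.4 tonne/day and vapour = 333.6 tonne/day.
The evaporator receives (1−α)·994 of feed at 0.806 water and removes 0.854 of that water:
0.854×0.806×(1−α)×994 = 333.6
(1−α) = 333.6/684.19 = 0.4876;  α = 0.5124.
Bypass flow = 0.5124×994 = 509.34 tonne/day.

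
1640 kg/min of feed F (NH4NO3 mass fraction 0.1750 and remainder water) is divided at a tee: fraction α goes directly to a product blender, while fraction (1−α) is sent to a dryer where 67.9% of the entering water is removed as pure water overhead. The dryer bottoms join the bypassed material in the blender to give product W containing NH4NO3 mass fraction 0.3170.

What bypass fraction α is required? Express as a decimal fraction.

0.200

All 1640×0.175 = 287 kg/min of NH4NO3 reaches W, so W = 287/0.317 = 905.36 kg/min and vapour = 734.64 kg/min.
The evaporator receives (1−α)·1640 of feed at 0.825 water and removes 0.679 of that water:
0.679×0.825×(1−α)×1640 = 734.64
(1−α) = 734.64/918.69 = 0.7997;  α = 0.2003.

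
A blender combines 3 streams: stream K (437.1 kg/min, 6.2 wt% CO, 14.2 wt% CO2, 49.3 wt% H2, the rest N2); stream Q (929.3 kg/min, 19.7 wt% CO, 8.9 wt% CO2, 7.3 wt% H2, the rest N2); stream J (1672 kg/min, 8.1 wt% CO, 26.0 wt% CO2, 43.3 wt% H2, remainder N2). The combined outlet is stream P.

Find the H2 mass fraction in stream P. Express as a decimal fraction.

Total flow out = 437.1 + 929.3 + 1672 = 3038.4 kg/min.
H2 in = 437.1×0.493 + 929.3×0.073 + 1672×0.433 = 1007.3 kg/min.
H2 mass fraction in P = 1007.3/3038.4 = 0.332.

0.332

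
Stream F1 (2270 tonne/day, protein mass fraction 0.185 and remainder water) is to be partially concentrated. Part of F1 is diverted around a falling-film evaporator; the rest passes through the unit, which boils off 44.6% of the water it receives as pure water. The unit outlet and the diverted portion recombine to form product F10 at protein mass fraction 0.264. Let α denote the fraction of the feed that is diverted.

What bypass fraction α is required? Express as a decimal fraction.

0.177

All 2270×0.185 = 419.95 tonne/day of protein reaches F10, so F10 = 419.95/0.264 = 1590.7 tonne/day and vapour = 679.28 tonne/day.
The evaporator receives (1−α)·2270 of feed at 0.815 water and removes 0.446 of that water:
0.446×0.815×(1−α)×2270 = 679.28
(1−α) = 679.28/825.12 = 0.8232;  α = 0.1768.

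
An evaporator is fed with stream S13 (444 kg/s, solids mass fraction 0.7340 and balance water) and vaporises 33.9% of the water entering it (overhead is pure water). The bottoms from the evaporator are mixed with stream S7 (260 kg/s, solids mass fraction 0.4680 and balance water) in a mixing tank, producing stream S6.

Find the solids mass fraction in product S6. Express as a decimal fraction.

Vapour removed = 0.339×0.266×444 = 40.037 kg/s; concentrate = 403.96 kg/s.
solids reaching the mixer = 325.9 (from concentrate) + 260×0.468 = 447.58 kg/s.
Product flow = 403.96 + 260 = 663.96 kg/s; solids fraction = 0.6741.

0.6741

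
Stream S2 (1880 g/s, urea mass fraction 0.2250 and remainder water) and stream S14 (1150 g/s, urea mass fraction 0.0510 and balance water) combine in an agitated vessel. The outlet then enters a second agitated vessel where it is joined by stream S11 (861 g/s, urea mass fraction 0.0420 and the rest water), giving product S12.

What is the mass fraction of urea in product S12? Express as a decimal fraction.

0.1331

Overall, product flow = 3891 g/s.
urea in = 1880×0.225 + 1150×0.051 + 861×0.042 = 517.81 g/s.
urea fraction in S12 = 0.1331.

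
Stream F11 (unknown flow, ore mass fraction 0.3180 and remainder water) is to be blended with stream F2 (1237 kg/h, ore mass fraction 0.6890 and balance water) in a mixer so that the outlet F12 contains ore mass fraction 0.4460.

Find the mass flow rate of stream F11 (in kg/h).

Let F11 be the unknown flow. Total out = 1237 + F11.
ore balance: 852.29 + 0.318·F11 = 0.446·(1237 + F11)
(0.318 − 0.446)·F11 = 0.446×1237 − 852.29 = -300.59
F11 = -300.59 / -0.128 = 2348.4 kg/h

2348 kg/h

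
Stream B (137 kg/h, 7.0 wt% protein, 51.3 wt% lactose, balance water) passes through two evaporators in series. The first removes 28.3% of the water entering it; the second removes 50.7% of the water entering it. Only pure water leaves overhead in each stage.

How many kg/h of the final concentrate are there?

100.1 kg/h

water in feed = 137×0.417 = 57.129 kg/h.
After stage 1: water left = (1−0.283)×57.129 = 40.961; stream total = 120.83 kg/h.
After stage 2: water left = (1−0.507)×40.961 = 20.194; final concentrate = 100.07 kg/h.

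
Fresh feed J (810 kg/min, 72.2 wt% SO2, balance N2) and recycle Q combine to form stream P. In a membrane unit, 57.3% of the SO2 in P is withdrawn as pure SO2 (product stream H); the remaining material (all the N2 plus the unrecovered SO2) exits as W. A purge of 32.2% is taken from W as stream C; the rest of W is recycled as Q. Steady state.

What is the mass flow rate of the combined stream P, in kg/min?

N2 enters only via J and leaves only via the purge: 810×0.278 = 0.322×(N2 in W), and the membrane unit passes all N2, so N2 in P = N2 in W = 699.32 kg/min.
SO2 in P: m_A = 810×0.722 + (1−0.322)·(1−0.573)·m_A, so m_A = 584.82/0.7105 = 823.12 kg/min.
P = 823.12 + 699.32 = 1522.4 kg/min.

1522 kg/min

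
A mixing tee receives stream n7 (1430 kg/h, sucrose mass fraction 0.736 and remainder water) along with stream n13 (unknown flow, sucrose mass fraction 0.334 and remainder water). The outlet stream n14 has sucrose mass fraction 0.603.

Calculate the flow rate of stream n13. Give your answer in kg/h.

Let n13 be the unknown flow. Total out = 1430 + n13.
sucrose balance: 1052.5 + 0.334·n13 = 0.603·(1430 + n13)
(0.334 − 0.603)·n13 = 0.603×1430 − 1052.5 = -190.19
n13 = -190.19 / -0.269 = 707.03 kg/h

707 kg/h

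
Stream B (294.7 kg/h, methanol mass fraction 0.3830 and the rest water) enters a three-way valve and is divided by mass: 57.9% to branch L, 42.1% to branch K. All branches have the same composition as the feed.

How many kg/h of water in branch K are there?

Branch K total = 0.421×294.7 = 124.07 kg/h.
water in K = 0.617×124.07 = 76.55 kg/h.

76.55 kg/h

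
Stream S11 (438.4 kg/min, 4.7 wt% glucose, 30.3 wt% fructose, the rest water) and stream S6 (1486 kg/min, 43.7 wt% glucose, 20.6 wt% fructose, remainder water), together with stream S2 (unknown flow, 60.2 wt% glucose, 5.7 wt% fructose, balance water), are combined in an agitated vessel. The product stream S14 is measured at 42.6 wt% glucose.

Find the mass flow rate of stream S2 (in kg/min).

851.2 kg/min

Let S2 be the unknown flow. Total out = 1924.4 + S2.
glucose balance: 669.99 + 0.602·S2 = 0.426·(1924.4 + S2)
(0.602 − 0.426)·S2 = 0.426×1924.4 − 669.99 = 149.81
S2 = 149.81 / 0.176 = 851.18 kg/min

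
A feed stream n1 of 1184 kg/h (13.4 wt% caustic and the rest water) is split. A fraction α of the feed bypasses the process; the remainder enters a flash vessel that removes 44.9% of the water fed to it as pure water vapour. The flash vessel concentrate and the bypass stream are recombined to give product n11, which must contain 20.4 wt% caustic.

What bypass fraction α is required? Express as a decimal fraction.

All 1184×0.134 = 158.66 kg/h of caustic reaches n11, so n11 = 158.66/0.204 = 777.73 kg/h and vapour = 406.27 kg/h.
The evaporator receives (1−α)·1184 of feed at 0.866 water and removes 0.449 of that water:
0.449×0.866×(1−α)×1184 = 406.27
(1−α) = 406.27/460.38 = 0.8825;  α = 0.1175.

0.118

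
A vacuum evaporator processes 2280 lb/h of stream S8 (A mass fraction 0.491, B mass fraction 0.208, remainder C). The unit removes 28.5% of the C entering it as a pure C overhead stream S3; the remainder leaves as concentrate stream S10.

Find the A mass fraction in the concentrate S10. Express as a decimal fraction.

0.537

A is not removed: 2280×0.491 = 1119.5 lb/h of A enters S10.
C entering = 2280×0.301 = 686.28 lb/h; overhead removed = 0.285×686.28 = 195.59 lb/h.
Concentrate = 2280 − 195.59 = 2084.4 lb/h.
Mass fraction = 1119.5/2084.4 = 0.537.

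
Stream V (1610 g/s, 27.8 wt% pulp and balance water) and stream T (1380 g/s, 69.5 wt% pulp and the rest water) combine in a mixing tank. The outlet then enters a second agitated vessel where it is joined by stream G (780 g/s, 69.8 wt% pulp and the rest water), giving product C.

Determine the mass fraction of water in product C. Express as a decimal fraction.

Overall, product flow = 3770 g/s.
water in = 1610×0.722 + 1380×0.305 + 780×0.302 = 1818.9 g/s.
water fraction in C = 0.4825.

0.4825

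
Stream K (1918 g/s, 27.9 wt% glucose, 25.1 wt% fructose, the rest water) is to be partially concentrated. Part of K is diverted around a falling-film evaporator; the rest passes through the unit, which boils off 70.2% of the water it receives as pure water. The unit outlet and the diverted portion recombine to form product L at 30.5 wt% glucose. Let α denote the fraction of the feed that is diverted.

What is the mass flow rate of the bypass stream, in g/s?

1422 g/s

All 1918×0.279 = 535.12 g/s of glucose reaches L, so L = 535.12/0.305 = 1754.5 g/s and vapour = 163.5 g/s.
The evaporator receives (1−α)·1918 of feed at 0.470 water and removes 0.702 of that water:
0.702×0.470×(1−α)×1918 = 163.5
(1−α) = 163.5/632.82 = 0.2584;  α = 0.7416.
Bypass flow = 0.7416×1918 = 1422.5 g/s.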